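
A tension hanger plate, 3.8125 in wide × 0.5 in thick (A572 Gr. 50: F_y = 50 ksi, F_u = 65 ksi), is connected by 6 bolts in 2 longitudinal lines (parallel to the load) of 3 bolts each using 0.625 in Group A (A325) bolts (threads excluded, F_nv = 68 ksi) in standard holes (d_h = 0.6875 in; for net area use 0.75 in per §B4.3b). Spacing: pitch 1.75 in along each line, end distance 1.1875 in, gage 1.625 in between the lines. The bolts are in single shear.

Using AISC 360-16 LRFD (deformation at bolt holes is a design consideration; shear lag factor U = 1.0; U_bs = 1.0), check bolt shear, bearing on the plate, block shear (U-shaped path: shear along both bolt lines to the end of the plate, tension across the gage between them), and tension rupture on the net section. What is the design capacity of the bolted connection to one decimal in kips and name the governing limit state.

56.4 kips (net-section rupture governs)

Bolt shear: A_b = π(0.625)²/4 = 0.3068 in². φR_n = 0.75 × 68 × 0.3068 × 6 × 1 = 93.9 kips.
Bearing (0.5 in plate, F_u = 65 ksi): end bolts L_c = 1.1875 − 0.6875/2 = 0.84375, R_n = min(1.2×0.84375×0.5×65, 2.4×0.625×0.5×65) = 32.906 kips/bolt; interior L_c = 1.75 − 0.6875 = 1.0625, R_n = 41.438 kips/bolt. φR_n = 0.75 × (2×32.906 + 4×41.438) = 173.7 kips.
Block shear: shear path 2×[1.1875+2×1.75] = 2×4.6875 in, A_gv = 4.6875, A_nv = 2×(4.6875 − 2.5×0.75)×0.5 = 2.8125 in²; tension across gage: (1.625 − 1×0.75)×0.5 = 0.4375 in². R_n = min(0.6×65×2.8125, 0.6×50×4.6875) + 1.0×65×0.4375 = min(109.69, 140.63) + 28.438 = 138.13 kips. φR_n = 0.75 × 138.13 = 103.6 kips.
Tension rupture (net): A_n = (3.8125 − 2×0.75)×0.5 = 1.1563 in² (U = 1.0, A_e = A_n). φR_n = 0.75 × 65 × 1.1563 = 56.4 kips.
Governing: min(93.9, 173.7, 103.6, 56.4) = 56.4 kips → net-section rupture.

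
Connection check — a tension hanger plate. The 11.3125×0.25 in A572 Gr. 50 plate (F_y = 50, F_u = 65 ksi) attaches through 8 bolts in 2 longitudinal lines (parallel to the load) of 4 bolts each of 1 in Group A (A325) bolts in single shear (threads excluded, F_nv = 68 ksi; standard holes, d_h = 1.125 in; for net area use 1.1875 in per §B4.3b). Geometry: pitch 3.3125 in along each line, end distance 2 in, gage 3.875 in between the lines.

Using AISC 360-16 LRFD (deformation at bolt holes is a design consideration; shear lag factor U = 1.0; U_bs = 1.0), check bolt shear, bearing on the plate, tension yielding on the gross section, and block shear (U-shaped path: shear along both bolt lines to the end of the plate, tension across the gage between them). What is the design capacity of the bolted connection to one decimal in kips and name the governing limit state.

127.3 kips (gross-section yield governs)

Bolt shear: A_b = π(1)²/4 = 0.7854 in². φR_n = 0.75 × 68 × 0.7854 × 8 × 1 = 320.4 kips.
Bearing (0.25 in plate, F_u = 65 ksi): end bolts L_c = 2 − 1.125/2 = 1.4375, R_n = min(1.2×1.4375×0.25×65, 2.4×1×0.25×65) = 28.031 kips/bolt; interior L_c = 3.3125 − 1.125 = 2.1875, R_n = 39 kips/bolt. φR_n = 0.75 × (2×28.031 + 6×39) = 217.5 kips.
Tension yield (gross): A_g = 11.3125×0.25 = 2.8281 in². φR_n = 0.90 × 50 × 2.8281 = 127.3 kips.
Block shear: shear path 2×[2+3×3.3125] = 2×11.9375 in, A_gv = 5.9688, A_nv = 2×(11.9375 − 3.5×1.1875)×0.25 = 3.8906 in²; tension across gage: (3.875 − 1×1.1875)×0.25 = 0.67188 in². R_n = min(0.6×65×3.8906, 0.6×50×5.9688) + 1.0×65×0.67188 = min(151.73, 179.06) + 43.672 = 195.4 kips. φR_n = 0.75 × 195.4 = 146.6 kips.
Governing: min(320.4, 217.5, 127.3, 146.6) = 127.3 kips → gross-section yield.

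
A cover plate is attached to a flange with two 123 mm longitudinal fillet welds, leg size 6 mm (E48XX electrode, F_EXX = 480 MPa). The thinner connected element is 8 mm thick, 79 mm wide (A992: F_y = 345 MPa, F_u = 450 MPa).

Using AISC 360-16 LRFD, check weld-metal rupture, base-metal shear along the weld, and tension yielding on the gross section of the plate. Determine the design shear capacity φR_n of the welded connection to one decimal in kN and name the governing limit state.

196.2 kN (gross-section yield governs)

Weld metal: throat = 0.707×6 = 4.242 mm, L = 2×123 = 246 mm. φR_n = 0.75 × 0.6 × 480 × 4.242 × 246 = 225.4 kN.
Base metal shear (8 mm plate): yield φR_n = 1.0×0.6×345×8×246 = 407.4 kN; rupture φR_n = 0.75×0.6×450×8×246 = 398.5 kN; take 398.5 kN (rupture).
Tension yield (gross): A_g = 79×8 = 632 mm². φR_n = 0.90 × 345 × 632 = 196.2 kN.
Governing: min(225.4, 398.5, 196.2) = 196.2 kN → gross-section yield.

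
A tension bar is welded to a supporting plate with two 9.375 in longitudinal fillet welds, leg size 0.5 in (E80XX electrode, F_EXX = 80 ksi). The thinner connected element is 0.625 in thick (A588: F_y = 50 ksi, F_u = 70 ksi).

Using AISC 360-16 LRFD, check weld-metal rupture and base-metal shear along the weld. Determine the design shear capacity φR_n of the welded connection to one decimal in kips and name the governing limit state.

238.6 kips (weld metal governs)

Weld metal: throat = 0.707×0.5 = 0.3535 in, L = 2×9.375 = 18.75 in. φR_n = 0.75 × 0.6 × 80 × 0.3535 × 18.75 = 238.6 kips.
Base metal shear (0.625 in plate): yield φR_n = 1.0×0.6×50×0.625×18.75 = 351.6 kips; rupture φR_n = 0.75×0.6×70×0.625×18.75 = 369.1 kips; take 351.6 kips (yield).
Governing: min(238.6, 351.6) = 238.6 kips → weld metal.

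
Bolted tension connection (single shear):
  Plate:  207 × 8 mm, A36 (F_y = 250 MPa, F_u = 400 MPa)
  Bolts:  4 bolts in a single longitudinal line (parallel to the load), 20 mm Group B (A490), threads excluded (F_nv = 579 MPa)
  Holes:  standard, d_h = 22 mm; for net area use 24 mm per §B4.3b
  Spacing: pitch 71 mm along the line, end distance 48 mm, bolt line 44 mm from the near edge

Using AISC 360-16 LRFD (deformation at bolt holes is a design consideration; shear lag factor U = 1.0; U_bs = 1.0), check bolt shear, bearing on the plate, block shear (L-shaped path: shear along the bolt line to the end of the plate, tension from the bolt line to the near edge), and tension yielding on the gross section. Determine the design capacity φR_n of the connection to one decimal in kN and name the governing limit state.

Bolt shear: A_b = π(20)²/4 = 314.16 mm². φR_n = 0.75 × 579 × 314.16 × 4 × 1 = 545.7 kN.
Bearing (8 mm plate, F_u = 400 MPa): end bolts L_c = 48 − 22/2 = 37, R_n = min(1.2×37×8×400, 2.4×20×8×400) = 142.08 kN/bolt; interior L_c = 71 − 22 = 49, R_n = 153.6 kN/bolt. φR_n = 0.75 × (1×142.08 + 3×153.6) = 452.2 kN.
Block shear: shear path 1×[48+3×71] = 1×261 mm, A_gv = 2088, A_nv = 1×(261 − 3.5×24)×8 = 1416 mm²; tension to near edge: (44 − 0.5×24)×8 = 256 mm². R_n = min(0.6×400×1416, 0.6×250×2088) + 1.0×400×256 = min(339.84, 313.2) + 102.4 = 415.6 kN. φR_n = 0.75 × 415.6 = 311.7 kN.
Tension yield (gross): A_g = 207×8 = 1656 mm². φR_n = 0.90 × 250 × 1656 = 372.6 kN.
Governing: min(545.7, 452.2, 311.7, 372.6) = 311.7 kN → block shear.

311.7 kN (block shear governs)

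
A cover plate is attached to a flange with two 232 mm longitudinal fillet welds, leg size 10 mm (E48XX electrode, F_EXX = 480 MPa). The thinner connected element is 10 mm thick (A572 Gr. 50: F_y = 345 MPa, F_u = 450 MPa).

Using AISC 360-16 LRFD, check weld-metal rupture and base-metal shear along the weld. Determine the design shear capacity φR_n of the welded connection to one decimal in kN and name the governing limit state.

Weld metal: throat = 0.707×10 = 7.07 mm, L = 2×232 = 464 mm. φR_n = 0.75 × 0.6 × 480 × 7.07 × 464 = 708.6 kN.
Base metal shear (10 mm plate): yield φR_n = 1.0×0.6×345×10×464 = 960.5 kN; rupture φR_n = 0.75×0.6×450×10×464 = 939.6 kN; take 939.6 kN (rupture).
Governing: min(708.6, 939.6) = 708.6 kN → weld metal.

708.6 kN (weld metal governs)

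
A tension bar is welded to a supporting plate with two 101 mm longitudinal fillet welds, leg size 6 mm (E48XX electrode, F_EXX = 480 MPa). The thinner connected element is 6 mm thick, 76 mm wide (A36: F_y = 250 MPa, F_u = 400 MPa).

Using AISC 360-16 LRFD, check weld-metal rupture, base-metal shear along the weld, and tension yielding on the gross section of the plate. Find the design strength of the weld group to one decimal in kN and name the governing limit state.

102.6 kN (gross-section yield governs)

Weld metal: throat = 0.707×6 = 4.242 mm, L = 2×101 = 202 mm. φR_n = 0.75 × 0.6 × 480 × 4.242 × 202 = 185.1 kN.
Base metal shear (6 mm plate): yield φR_n = 1.0×0.6×250×6×202 = 181.8 kN; rupture φR_n = 0.75×0.6×400×6×202 = 218.2 kN; take 181.8 kN (yield).
Tension yield (gross): A_g = 76×6 = 456 mm². φR_n = 0.90 × 250 × 456 = 102.6 kN.
Governing: min(185.1, 181.8, 102.6) = 102.6 kN → gross-section yield.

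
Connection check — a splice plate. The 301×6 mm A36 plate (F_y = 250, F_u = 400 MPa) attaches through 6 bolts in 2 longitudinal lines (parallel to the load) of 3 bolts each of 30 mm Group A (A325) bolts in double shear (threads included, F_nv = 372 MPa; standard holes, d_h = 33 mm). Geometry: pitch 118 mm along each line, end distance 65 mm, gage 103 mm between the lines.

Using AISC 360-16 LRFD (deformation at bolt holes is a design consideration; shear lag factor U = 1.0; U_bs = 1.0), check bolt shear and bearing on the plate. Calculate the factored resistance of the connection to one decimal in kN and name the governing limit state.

Bolt shear: A_b = π(30)²/4 = 706.86 mm². φR_n = 0.75 × 372 × 706.86 × 6 × 2 = 2366.6 kN.
Bearing (6 mm plate, F_u = 400 MPa): end bolts L_c = 65 − 33/2 = 48.5, R_n = min(1.2×48.5×6×400, 2.4×30×6×400) = 139.68 kN/bolt; interior L_c = 118 − 33 = 85, R_n = 172.8 kN/bolt. φR_n = 0.75 × (2×139.68 + 4×172.8) = 727.9 kN.
Governing: min(2366.6, 727.9) = 727.9 kN → bearing.

727.9 kN (bearing governs)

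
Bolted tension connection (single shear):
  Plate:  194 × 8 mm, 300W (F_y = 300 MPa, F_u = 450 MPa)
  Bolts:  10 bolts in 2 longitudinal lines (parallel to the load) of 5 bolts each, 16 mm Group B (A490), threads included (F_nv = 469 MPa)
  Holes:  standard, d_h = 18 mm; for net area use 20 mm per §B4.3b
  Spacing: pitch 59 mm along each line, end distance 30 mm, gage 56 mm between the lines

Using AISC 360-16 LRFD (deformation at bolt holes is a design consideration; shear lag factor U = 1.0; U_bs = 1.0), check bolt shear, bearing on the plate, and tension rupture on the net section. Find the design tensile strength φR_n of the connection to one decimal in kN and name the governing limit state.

415.8 kN (net-section rupture governs)

Bolt shear: A_b = π(16)²/4 = 201.06 mm². φR_n = 0.75 × 469 × 201.06 × 10 × 1 = 707.2 kN.
Bearing (8 mm plate, F_u = 450 MPa): end bolts L_c = 30 − 18/2 = 21, R_n = min(1.2×21×8×450, 2.4×16×8×450) = 90.72 kN/bolt; interior L_c = 59 − 18 = 41, R_n = 138.24 kN/bolt. φR_n = 0.75 × (2×90.72 + 8×138.24) = 965.5 kN.
Tension rupture (net): A_n = (194 − 2×20)×8 = 1232 mm² (U = 1.0, A_e = A_n). φR_n = 0.75 × 450 × 1232 = 415.8 kN.
Governing: min(707.2, 965.5, 415.8) = 415.8 kN → net-section rupture.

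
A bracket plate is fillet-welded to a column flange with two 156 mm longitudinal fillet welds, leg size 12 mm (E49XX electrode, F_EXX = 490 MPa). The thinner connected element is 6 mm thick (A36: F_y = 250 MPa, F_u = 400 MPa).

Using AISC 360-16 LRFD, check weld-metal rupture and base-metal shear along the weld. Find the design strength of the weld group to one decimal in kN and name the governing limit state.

280.8 kN (base-metal shear governs)

Weld metal: throat = 0.707×12 = 8.484 mm, L = 2×156 = 312 mm. φR_n = 0.75 × 0.6 × 490 × 8.484 × 312 = 583.7 kN.
Base metal shear (6 mm plate): yield φR_n = 1.0×0.6×250×6×312 = 280.8 kN; rupture φR_n = 0.75×0.6×400×6×312 = 337.0 kN; take 280.8 kN (yield).
Governing: min(583.7, 280.8) = 280.8 kN → base-metal shear.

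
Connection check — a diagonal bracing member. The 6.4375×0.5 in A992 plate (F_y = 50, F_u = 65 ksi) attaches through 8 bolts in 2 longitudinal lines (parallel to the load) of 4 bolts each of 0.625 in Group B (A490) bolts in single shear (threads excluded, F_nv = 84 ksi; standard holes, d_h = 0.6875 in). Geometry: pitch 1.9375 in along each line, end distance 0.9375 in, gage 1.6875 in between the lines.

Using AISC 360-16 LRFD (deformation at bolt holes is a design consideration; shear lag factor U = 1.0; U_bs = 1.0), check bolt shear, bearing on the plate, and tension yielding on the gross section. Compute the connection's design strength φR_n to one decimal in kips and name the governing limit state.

144.8 kips (gross-section yield governs)

Bolt shear: A_b = π(0.625)²/4 = 0.3068 in². φR_n = 0.75 × 84 × 0.3068 × 8 × 1 = 154.6 kips.
Bearing (0.5 in plate, F_u = 65 ksi): end bolts L_c = 0.9375 − 0.6875/2 = 0.59375, R_n = min(1.2×0.59375×0.5×65, 2.4×0.625×0.5×65) = 23.156 kips/bolt; interior L_c = 1.9375 − 0.6875 = 1.25, R_n = 48.75 kips/bolt. φR_n = 0.75 × (2×23.156 + 6×48.75) = 254.1 kips.
Tension yield (gross): A_g = 6.4375×0.5 = 3.2188 in². φR_n = 0.90 × 50 × 3.2188 = 144.8 kips.
Governing: min(154.6, 254.1, 144.8) = 144.8 kips → gross-section yield.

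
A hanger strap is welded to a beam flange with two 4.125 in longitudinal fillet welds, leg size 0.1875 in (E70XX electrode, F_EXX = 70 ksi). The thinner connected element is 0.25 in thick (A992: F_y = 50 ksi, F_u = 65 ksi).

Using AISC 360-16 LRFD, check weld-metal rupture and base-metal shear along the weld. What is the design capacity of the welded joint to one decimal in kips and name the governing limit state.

34.4 kips (weld metal governs)

Weld metal: throat = 0.707×0.1875 = 0.13256 in, L = 2×4.125 = 8.25 in. φR_n = 0.75 × 0.6 × 70 × 0.13256 × 8.25 = 34.4 kips.
Base metal shear (0.25 in plate): yield φR_n = 1.0×0.6×50×0.25×8.25 = 61.9 kips; rupture φR_n = 0.75×0.6×65×0.25×8.25 = 60.3 kips; take 60.3 kips (rupture).
Governing: min(34.4, 60.3) = 34.4 kips → weld metal.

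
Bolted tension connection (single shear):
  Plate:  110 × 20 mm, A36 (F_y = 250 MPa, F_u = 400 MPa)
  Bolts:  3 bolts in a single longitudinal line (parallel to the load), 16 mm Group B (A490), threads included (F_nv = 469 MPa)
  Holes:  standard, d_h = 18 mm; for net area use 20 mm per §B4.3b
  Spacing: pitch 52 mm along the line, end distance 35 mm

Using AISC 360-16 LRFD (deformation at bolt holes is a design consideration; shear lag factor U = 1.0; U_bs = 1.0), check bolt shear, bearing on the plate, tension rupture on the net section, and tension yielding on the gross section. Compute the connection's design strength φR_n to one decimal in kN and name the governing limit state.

212.2 kN (bolt shear governs)

Bolt shear: A_b = π(16)²/4 = 201.06 mm². φR_n = 0.75 × 469 × 201.06 × 3 × 1 = 212.2 kN.
Bearing (20 mm plate, F_u = 400 MPa): end bolts L_c = 35 − 18/2 = 26, R_n = min(1.2×26×20×400, 2.4×16×20×400) = 249.6 kN/bolt; interior L_c = 52 − 18 = 34, R_n = 307.2 kN/bolt. φR_n = 0.75 × (1×249.6 + 2×307.2) = 648.0 kN.
Tension rupture (net): A_n = (110 − 1×20)×20 = 1800 mm² (U = 1.0, A_e = A_n). φR_n = 0.75 × 400 × 1800 = 540.0 kN.
Tension yield (gross): A_g = 110×20 = 2200 mm². φR_n = 0.90 × 250 × 2200 = 495.0 kN.
Governing: min(212.2, 648.0, 540.0, 495.0) = 212.2 kN → bolt shear.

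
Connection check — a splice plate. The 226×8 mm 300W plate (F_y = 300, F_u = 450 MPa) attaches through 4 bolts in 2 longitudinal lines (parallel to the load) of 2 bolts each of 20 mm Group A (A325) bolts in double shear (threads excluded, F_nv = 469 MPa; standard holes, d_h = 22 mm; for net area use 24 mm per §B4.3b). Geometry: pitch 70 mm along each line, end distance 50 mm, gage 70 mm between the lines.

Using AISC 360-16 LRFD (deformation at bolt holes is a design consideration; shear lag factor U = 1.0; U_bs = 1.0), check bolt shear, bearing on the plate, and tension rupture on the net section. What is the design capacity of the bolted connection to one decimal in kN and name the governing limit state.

480.6 kN (net-section rupture governs)

Bolt shear: A_b = π(20)²/4 = 314.16 mm². φR_n = 0.75 × 469 × 314.16 × 4 × 2 = 884.0 kN.
Bearing (8 mm plate, F_u = 450 MPa): end bolts L_c = 50 − 22/2 = 39, R_n = min(1.2×39×8×450, 2.4×20×8×450) = 168.48 kN/bolt; interior L_c = 70 − 22 = 48, R_n = 172.8 kN/bolt. φR_n = 0.75 × (2×168.48 + 2×172.8) = 511.9 kN.
Tension rupture (net): A_n = (226 − 2×24)×8 = 1424 mm² (U = 1.0, A_e = A_n). φR_n = 0.75 × 450 × 1424 = 480.6 kN.
Governing: min(884.0, 511.9, 480.6) = 480.6 kN → net-section rupture.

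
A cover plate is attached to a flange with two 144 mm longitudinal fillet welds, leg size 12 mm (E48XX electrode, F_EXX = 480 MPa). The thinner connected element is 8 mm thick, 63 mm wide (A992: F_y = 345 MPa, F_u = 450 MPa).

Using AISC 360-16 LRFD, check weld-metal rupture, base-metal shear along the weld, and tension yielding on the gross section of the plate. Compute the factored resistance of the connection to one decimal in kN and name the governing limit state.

Weld metal: throat = 0.707×12 = 8.484 mm, L = 2×144 = 288 mm. φR_n = 0.75 × 0.6 × 480 × 8.484 × 288 = 527.8 kN.
Base metal shear (8 mm plate): yield φR_n = 1.0×0.6×345×8×288 = 476.9 kN; rupture φR_n = 0.75×0.6×450×8×288 = 466.6 kN; take 466.6 kN (rupture).
Tension yield (gross): A_g = 63×8 = 504 mm². φR_n = 0.90 × 345 × 504 = 156.5 kN.
Governing: min(527.8, 466.6, 156.5) = 156.5 kN → gross-section yield.

156.5 kN (gross-section yield governs)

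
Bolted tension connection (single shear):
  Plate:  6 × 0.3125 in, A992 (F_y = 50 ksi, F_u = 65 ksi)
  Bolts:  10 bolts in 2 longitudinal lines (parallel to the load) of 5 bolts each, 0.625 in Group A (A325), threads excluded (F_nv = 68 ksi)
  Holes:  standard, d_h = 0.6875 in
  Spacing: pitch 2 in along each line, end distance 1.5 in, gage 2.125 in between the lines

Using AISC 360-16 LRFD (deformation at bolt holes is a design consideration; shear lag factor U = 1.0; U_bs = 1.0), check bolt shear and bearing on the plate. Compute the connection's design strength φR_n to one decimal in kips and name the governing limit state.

Bolt shear: A_b = π(0.625)²/4 = 0.3068 in². φR_n = 0.75 × 68 × 0.3068 × 10 × 1 = 156.5 kips.
Bearing (0.3125 in plate, F_u = 65 ksi): end bolts L_c = 1.5 − 0.6875/2 = 1.15625, R_n = min(1.2×1.15625×0.3125×65, 2.4×0.625×0.3125×65) = 28.184 kips/bolt; interior L_c = 2 − 0.6875 = 1.3125, R_n = 30.469 kips/bolt. φR_n = 0.75 × (2×28.184 + 8×30.469) = 225.1 kips.
Governing: min(156.5, 225.1) = 156.5 kips → bolt shear.

156.5 kips (bolt shear governs)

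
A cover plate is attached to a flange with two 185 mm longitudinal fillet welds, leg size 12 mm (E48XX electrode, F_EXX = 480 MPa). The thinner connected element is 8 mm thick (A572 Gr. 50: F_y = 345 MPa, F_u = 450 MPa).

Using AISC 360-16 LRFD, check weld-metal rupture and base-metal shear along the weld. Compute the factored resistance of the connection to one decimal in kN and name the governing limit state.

Weld metal: throat = 0.707×12 = 8.484 mm, L = 2×185 = 370 mm. φR_n = 0.75 × 0.6 × 480 × 8.484 × 370 = 678.0 kN.
Base metal shear (8 mm plate): yield φR_n = 1.0×0.6×345×8×370 = 612.7 kN; rupture φR_n = 0.75×0.6×450×8×370 = 599.4 kN; take 599.4 kN (rupture).
Governing: min(678.0, 599.4) = 599.4 kN → base-metal shear.

599.4 kN (base-metal shear governs)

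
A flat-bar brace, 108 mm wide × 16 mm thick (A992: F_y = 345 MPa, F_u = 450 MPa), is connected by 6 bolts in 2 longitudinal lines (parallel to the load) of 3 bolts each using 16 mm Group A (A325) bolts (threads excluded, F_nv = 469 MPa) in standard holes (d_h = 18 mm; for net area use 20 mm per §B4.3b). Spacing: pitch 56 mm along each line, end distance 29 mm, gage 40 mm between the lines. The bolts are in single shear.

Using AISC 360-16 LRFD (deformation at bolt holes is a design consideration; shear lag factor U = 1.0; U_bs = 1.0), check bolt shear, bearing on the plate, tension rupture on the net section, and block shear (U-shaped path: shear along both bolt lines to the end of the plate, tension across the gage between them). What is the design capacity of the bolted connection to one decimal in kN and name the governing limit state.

Bolt shear: A_b = π(16)²/4 = 201.06 mm². φR_n = 0.75 × 469 × 201.06 × 6 × 1 = 424.3 kN.
Bearing (16 mm plate, F_u = 450 MPa): end bolts L_c = 29 − 18/2 = 20, R_n = min(1.2×20×16×450, 2.4×16×16×450) = 172.8 kN/bolt; interior L_c = 56 − 18 = 38, R_n = 276.48 kN/bolt. φR_n = 0.75 × (2×172.8 + 4×276.48) = 1088.6 kN.
Tension rupture (net): A_n = (108 − 2×20)×16 = 1088 mm² (U = 1.0, A_e = A_n). φR_n = 0.75 × 450 × 1088 = 367.2 kN.
Block shear: shear path 2×[29+2×56] = 2×141 mm, A_gv = 4512, A_nv = 2×(141 − 2.5×20)×16 = 2912 mm²; tension across gage: (40 − 1×20)×16 = 320 mm². R_n = min(0.6×450×2912, 0.6×345×4512) + 1.0×450×320 = min(786.24, 933.98) + 144 = 930.24 kN. φR_n = 0.75 × 930.24 = 697.7 kN.
Governing: min(424.3, 1088.6, 367.2, 697.7) = 367.2 kN → net-section rupture.

367.2 kN (net-section rupture governs)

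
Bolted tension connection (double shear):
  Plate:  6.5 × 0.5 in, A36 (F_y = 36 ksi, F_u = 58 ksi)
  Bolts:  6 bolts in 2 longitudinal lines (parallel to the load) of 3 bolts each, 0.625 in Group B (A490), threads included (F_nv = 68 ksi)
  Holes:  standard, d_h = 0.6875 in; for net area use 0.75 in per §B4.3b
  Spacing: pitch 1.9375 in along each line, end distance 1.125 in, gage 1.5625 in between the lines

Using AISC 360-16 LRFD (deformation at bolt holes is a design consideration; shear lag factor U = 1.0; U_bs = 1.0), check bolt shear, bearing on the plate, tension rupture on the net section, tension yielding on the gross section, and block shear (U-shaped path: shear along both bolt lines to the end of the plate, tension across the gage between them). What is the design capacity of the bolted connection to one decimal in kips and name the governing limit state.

98.7 kips (block shear governs)

Bolt shear: A_b = π(0.625)²/4 = 0.3068 in². φR_n = 0.75 × 68 × 0.3068 × 6 × 2 = 187.8 kips.
Bearing (0.5 in plate, F_u = 58 ksi): end bolts L_c = 1.125 − 0.6875/2 = 0.78125, R_n = min(1.2×0.78125×0.5×58, 2.4×0.625×0.5×58) = 27.188 kips/bolt; interior L_c = 1.9375 − 0.6875 = 1.25, R_n = 43.5 kips/bolt. φR_n = 0.75 × (2×27.188 + 4×43.5) = 171.3 kips.
Tension rupture (net): A_n = (6.5 − 2×0.75)×0.5 = 2.5 in² (U = 1.0, A_e = A_n). φR_n = 0.75 × 58 × 2.5 = 108.8 kips.
Tension yield (gross): A_g = 6.5×0.5 = 3.25 in². φR_n = 0.90 × 36 × 3.25 = 105.3 kips.
Block shear: shear path 2×[1.125+2×1.9375] = 2×5 in, A_gv = 5, A_nv = 2×(5 − 2.5×0.75)×0.5 = 3.125 in²; tension across gage: (1.5625 − 1×0.75)×0.5 = 0.40625 in². R_n = min(0.6×58×3.125, 0.6×36×5) + 1.0×58×0.40625 = min(108.75, 108) + 23.563 = 131.56 kips. φR_n = 0.75 × 131.56 = 98.7 kips.
Governing: min(187.8, 171.3, 108.8, 105.3, 98.7) = 98.7 kips → block shear.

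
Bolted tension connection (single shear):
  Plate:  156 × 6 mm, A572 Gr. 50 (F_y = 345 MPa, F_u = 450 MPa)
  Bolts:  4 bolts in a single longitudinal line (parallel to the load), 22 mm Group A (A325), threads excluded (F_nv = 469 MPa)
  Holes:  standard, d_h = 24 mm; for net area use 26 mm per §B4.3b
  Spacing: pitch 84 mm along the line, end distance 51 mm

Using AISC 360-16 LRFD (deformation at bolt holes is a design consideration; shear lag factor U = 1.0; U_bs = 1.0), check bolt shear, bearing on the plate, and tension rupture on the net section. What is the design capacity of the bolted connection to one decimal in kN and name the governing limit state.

Bolt shear: A_b = π(22)²/4 = 380.13 mm². φR_n = 0.75 × 469 × 380.13 × 4 × 1 = 534.8 kN.
Bearing (6 mm plate, F_u = 450 MPa): end bolts L_c = 51 − 24/2 = 39, R_n = min(1.2×39×6×450, 2.4×22×6×450) = 126.36 kN/bolt; interior L_c = 84 − 24 = 60, R_n = 142.56 kN/bolt. φR_n = 0.75 × (1×126.36 + 3×142.56) = 415.5 kN.
Tension rupture (net): A_n = (156 − 1×26)×6 = 780 mm² (U = 1.0, A_e = A_n). φR_n = 0.75 × 450 × 780 = 263.3 kN.
Governing: min(534.8, 415.5, 263.3) = 263.3 kN → net-section rupture.

263.3 kN (net-section rupture governs)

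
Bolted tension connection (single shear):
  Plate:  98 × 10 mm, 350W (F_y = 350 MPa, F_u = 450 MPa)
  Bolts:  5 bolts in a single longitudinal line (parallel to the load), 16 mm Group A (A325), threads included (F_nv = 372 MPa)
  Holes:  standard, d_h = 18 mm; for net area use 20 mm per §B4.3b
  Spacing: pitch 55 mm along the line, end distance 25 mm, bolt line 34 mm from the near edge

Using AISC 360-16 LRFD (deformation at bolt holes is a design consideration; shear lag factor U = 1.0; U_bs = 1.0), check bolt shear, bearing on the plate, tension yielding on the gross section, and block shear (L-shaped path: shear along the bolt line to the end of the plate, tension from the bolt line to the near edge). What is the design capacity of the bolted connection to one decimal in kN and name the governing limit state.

Bolt shear: A_b = π(16)²/4 = 201.06 mm². φR_n = 0.75 × 372 × 201.06 × 5 × 1 = 280.5 kN.
Bearing (10 mm plate, F_u = 450 MPa): end bolts L_c = 25 − 18/2 = 16, R_n = min(1.2×16×10×450, 2.4×16×10×450) = 86.4 kN/bolt; interior L_c = 55 − 18 = 37, R_n = 172.8 kN/bolt. φR_n = 0.75 × (1×86.4 + 4×172.8) = 583.2 kN.
Tension yield (gross): A_g = 98×10 = 980 mm². φR_n = 0.90 × 350 × 980 = 308.7 kN.
Block shear: shear path 1×[25+4×55] = 1×245 mm, A_gv = 2450, A_nv = 1×(245 − 4.5×20)×10 = 1550 mm²; tension to near edge: (34 − 0.5×20)×10 = 240 mm². R_n = min(0.6×450×1550, 0.6×350×2450) + 1.0×450×240 = min(418.5, 514.5) + 108 = 526.5 kN. φR_n = 0.75 × 526.5 = 394.9 kN.
Governing: min(280.5, 583.2, 308.7, 394.9) = 280.5 kN → bolt shear.

280.5 kN (bolt shear governs)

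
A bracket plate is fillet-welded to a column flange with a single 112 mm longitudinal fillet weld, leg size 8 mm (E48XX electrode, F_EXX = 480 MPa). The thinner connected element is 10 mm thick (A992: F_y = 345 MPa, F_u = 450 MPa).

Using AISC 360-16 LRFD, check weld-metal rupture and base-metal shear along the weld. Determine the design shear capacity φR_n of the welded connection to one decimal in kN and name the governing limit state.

136.8 kN (weld metal governs)

Weld metal: throat = 0.707×8 = 5.656 mm, L = 112 mm. φR_n = 0.75 × 0.6 × 480 × 5.656 × 112 = 136.8 kN.
Base metal shear (10 mm plate): yield φR_n = 1.0×0.6×345×10×112 = 231.8 kN; rupture φR_n = 0.75×0.6×450×10×112 = 226.8 kN; take 226.8 kN (rupture).
Governing: min(136.8, 226.8) = 136.8 kN → weld metal.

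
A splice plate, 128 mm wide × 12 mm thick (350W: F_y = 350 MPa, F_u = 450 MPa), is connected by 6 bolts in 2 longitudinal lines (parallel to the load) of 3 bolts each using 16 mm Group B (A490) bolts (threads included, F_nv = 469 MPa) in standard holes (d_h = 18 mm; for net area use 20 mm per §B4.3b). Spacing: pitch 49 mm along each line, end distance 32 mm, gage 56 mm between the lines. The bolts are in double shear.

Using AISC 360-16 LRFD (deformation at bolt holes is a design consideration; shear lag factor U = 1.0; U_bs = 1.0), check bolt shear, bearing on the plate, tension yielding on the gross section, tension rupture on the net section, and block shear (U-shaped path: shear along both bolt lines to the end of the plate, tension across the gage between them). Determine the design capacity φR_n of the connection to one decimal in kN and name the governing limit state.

356.4 kN (net-section rupture governs)

Bolt shear: A_b = π(16)²/4 = 201.06 mm². φR_n = 0.75 × 469 × 201.06 × 6 × 2 = 848.7 kN.
Bearing (12 mm plate, F_u = 450 MPa): end bolts L_c = 32 − 18/2 = 23, R_n = min(1.2×23×12×450, 2.4×16×12×450) = 149.04 kN/bolt; interior L_c = 49 − 18 = 31, R_n = 200.88 kN/bolt. φR_n = 0.75 × (2×149.04 + 4×200.88) = 826.2 kN.
Tension yield (gross): A_g = 128×12 = 1536 mm². φR_n = 0.90 × 350 × 1536 = 483.8 kN.
Tension rupture (net): A_n = (128 − 2×20)×12 = 1056 mm² (U = 1.0, A_e = A_n). φR_n = 0.75 × 450 × 1056 = 356.4 kN.
Block shear: shear path 2×[32+2×49] = 2×130 mm, A_gv = 3120, A_nv = 2×(130 − 2.5×20)×12 = 1920 mm²; tension across gage: (56 − 1×20)×12 = 432 mm². R_n = min(0.6×450×1920, 0.6×350×3120) + 1.0×450×432 = min(518.4, 655.2) + 194.4 = 712.8 kN. φR_n = 0.75 × 712.8 = 534.6 kN.
Governing: min(848.7, 826.2, 483.8, 356.4, 534.6) = 356.4 kN → net-section rupture.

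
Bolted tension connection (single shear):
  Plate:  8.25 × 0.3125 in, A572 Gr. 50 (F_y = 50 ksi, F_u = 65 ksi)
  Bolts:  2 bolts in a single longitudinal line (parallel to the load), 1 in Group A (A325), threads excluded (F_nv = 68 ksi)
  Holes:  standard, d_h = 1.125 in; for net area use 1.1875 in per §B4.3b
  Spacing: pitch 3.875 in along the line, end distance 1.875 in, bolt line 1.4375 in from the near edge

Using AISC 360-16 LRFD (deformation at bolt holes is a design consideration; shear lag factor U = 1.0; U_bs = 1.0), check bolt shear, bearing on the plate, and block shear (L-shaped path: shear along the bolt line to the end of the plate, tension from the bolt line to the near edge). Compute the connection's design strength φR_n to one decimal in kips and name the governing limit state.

49.1 kips (block shear governs)

Bolt shear: A_b = π(1)²/4 = 0.7854 in². φR_n = 0.75 × 68 × 0.7854 × 2 × 1 = 80.1 kips.
Bearing (0.3125 in plate, F_u = 65 ksi): end bolts L_c = 1.875 − 1.125/2 = 1.3125, R_n = min(1.2×1.3125×0.3125×65, 2.4×1×0.3125×65) = 31.992 kips/bolt; interior L_c = 3.875 − 1.125 = 2.75, R_n = 48.75 kips/bolt. φR_n = 0.75 × (1×31.992 + 1×48.75) = 60.6 kips.
Block shear: shear path 1×[1.875+1×3.875] = 1×5.75 in, A_gv = 1.7969, A_nv = 1×(5.75 − 1.5×1.1875)×0.3125 = 1.2402 in²; tension to near edge: (1.4375 − 0.5×1.1875)×0.3125 = 0.26367 in². R_n = min(0.6×65×1.2402, 0.6×50×1.7969) + 1.0×65×0.26367 = min(48.368, 53.907) + 17.139 = 65.507 kips. φR_n = 0.75 × 65.507 = 49.1 kips.
Governing: min(80.1, 60.6, 49.1) = 49.1 kips → block shear.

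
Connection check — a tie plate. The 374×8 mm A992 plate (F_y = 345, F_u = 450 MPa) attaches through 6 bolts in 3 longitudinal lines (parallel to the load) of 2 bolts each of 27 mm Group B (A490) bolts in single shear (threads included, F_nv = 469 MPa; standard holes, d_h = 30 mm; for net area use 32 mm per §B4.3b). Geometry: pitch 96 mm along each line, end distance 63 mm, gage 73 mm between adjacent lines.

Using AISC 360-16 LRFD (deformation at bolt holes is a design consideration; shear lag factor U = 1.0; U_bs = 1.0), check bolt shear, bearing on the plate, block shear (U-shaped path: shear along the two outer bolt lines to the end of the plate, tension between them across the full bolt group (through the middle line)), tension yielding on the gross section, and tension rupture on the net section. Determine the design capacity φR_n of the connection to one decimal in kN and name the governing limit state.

581.0 kN (block shear governs)

Bolt shear: A_b = π(27)²/4 = 572.56 mm². φR_n = 0.75 × 469 × 572.56 × 6 × 1 = 1208.4 kN.
Bearing (8 mm plate, F_u = 450 MPa): end bolts L_c = 63 − 30/2 = 48, R_n = min(1.2×48×8×450, 2.4×27×8×450) = 207.36 kN/bolt; interior L_c = 96 − 30 = 66, R_n = 233.28 kN/bolt. φR_n = 0.75 × (3×207.36 + 3×233.28) = 991.4 kN.
Block shear: shear path 2×[63+1×96] = 2×159 mm, A_gv = 2544, A_nv = 2×(159 − 1.5×32)×8 = 1776 mm²; tension across gage: (146 − 2×32)×8 = 656 mm². R_n = min(0.6×450×1776, 0.6×345×2544) + 1.0×450×656 = min(479.52, 526.61) + 295.2 = 774.72 kN. φR_n = 0.75 × 774.72 = 581.0 kN.
Tension yield (gross): A_g = 374×8 = 2992 mm². φR_n = 0.90 × 345 × 2992 = 929.0 kN.
Tension rupture (net): A_n = (374 − 3×32)×8 = 2224 mm² (U = 1.0, A_e = A_n). φR_n = 0.75 × 450 × 2224 = 750.6 kN.
Governing: min(1208.4, 991.4, 581.0, 929.0, 750.6) = 581.0 kN → block shear.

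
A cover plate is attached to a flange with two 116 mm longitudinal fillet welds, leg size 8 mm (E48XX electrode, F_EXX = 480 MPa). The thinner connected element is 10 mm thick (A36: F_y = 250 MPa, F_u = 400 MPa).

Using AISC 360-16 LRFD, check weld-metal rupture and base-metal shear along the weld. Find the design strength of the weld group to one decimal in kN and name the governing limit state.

Weld metal: throat = 0.707×8 = 5.656 mm, L = 2×116 = 232 mm. φR_n = 0.75 × 0.6 × 480 × 5.656 × 232 = 283.4 kN.
Base metal shear (10 mm plate): yield φR_n = 1.0×0.6×250×10×232 = 348.0 kN; rupture φR_n = 0.75×0.6×400×10×232 = 417.6 kN; take 348.0 kN (yield).
Governing: min(283.4, 348.0) = 283.4 kN → weld metal.

283.4 kN (weld metal governs)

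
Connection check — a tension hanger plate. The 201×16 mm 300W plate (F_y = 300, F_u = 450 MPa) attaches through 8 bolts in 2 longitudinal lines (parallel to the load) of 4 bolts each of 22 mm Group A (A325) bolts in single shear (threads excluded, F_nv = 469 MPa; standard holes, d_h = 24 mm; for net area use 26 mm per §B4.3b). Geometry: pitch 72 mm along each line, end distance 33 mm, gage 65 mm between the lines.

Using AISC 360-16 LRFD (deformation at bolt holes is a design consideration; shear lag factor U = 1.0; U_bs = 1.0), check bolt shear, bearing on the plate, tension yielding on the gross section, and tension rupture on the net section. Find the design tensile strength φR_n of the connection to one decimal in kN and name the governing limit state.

804.6 kN (net-section rupture governs)

Bolt shear: A_b = π(22)²/4 = 380.13 mm². φR_n = 0.75 × 469 × 380.13 × 8 × 1 = 1069.7 kN.
Bearing (16 mm plate, F_u = 450 MPa): end bolts L_c = 33 − 24/2 = 21, R_n = min(1.2×21×16×450, 2.4×22×16×450) = 181.44 kN/bolt; interior L_c = 72 − 24 = 48, R_n = 380.16 kN/bolt. φR_n = 0.75 × (2×181.44 + 6×380.16) = 1982.9 kN.
Tension yield (gross): A_g = 201×16 = 3216 mm². φR_n = 0.90 × 300 × 3216 = 868.3 kN.
Tension rupture (net): A_n = (201 − 2×26)×16 = 2384 mm² (U = 1.0, A_e = A_n). φR_n = 0.75 × 450 × 2384 = 804.6 kN.
Governing: min(1069.7, 1982.9, 868.3, 804.6) = 804.6 kN → net-section rupture.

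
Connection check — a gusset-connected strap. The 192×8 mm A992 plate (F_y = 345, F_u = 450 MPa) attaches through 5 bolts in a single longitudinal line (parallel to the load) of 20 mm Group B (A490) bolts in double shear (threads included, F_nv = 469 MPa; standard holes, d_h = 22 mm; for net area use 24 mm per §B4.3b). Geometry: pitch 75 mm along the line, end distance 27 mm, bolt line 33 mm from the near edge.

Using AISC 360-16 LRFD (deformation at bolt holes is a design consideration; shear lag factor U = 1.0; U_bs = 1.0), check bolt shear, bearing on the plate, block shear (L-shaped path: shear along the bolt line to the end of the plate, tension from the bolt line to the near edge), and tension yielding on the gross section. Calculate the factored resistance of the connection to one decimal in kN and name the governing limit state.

Bolt shear: A_b = π(20)²/4 = 314.16 mm². φR_n = 0.75 × 469 × 314.16 × 5 × 2 = 1105.1 kN.
Bearing (8 mm plate, F_u = 450 MPa): end bolts L_c = 27 − 22/2 = 16, R_n = min(1.2×16×8×450, 2.4×20×8×450) = 69.12 kN/bolt; interior L_c = 75 − 22 = 53, R_n = 172.8 kN/bolt. φR_n = 0.75 × (1×69.12 + 4×172.8) = 570.2 kN.
Block shear: shear path 1×[27+4×75] = 1×327 mm, A_gv = 2616, A_nv = 1×(327 − 4.5×24)×8 = 1752 mm²; tension to near edge: (33 − 0.5×24)×8 = 168 mm². R_n = min(0.6×450×1752, 0.6×345×2616) + 1.0×450×168 = min(473.04, 541.51) + 75.6 = 548.64 kN. φR_n = 0.75 × 548.64 = 411.5 kN.
Tension yield (gross): A_g = 192×8 = 1536 mm². φR_n = 0.90 × 345 × 1536 = 476.9 kN.
Governing: min(1105.1, 570.2, 411.5, 476.9) = 411.5 kN → block shear.

411.5 kN (block shear governs)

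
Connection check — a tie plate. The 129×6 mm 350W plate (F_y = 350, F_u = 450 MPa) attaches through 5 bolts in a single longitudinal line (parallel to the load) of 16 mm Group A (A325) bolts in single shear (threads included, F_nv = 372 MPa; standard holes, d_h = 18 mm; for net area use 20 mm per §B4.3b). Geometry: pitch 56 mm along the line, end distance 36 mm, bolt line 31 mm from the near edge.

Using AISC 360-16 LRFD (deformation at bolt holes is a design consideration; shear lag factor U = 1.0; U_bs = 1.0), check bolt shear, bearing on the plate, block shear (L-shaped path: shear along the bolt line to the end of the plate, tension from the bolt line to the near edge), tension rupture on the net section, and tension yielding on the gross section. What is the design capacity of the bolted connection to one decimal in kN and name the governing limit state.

220.7 kN (net-section rupture governs)

Bolt shear: A_b = π(16)²/4 = 201.06 mm². φR_n = 0.75 × 372 × 201.06 × 5 × 1 = 280.5 kN.
Bearing (6 mm plate, F_u = 450 MPa): end bolts L_c = 36 − 18/2 = 27, R_n = min(1.2×27×6×450, 2.4×16×6×450) = 87.48 kN/bolt; interior L_c = 56 − 18 = 38, R_n = 103.68 kN/bolt. φR_n = 0.75 × (1×87.48 + 4×103.68) = 376.7 kN.
Block shear: shear path 1×[36+4×56] = 1×260 mm, A_gv = 1560, A_nv = 1×(260 − 4.5×20)×6 = 1020 mm²; tension to near edge: (31 − 0.5×20)×6 = 126 mm². R_n = min(0.6×450×1020, 0.6×350×1560) + 1.0×450×126 = min(275.4, 327.6) + 56.7 = 332.1 kN. φR_n = 0.75 × 332.1 = 249.1 kN.
Tension rupture (net): A_n = (129 − 1×20)×6 = 654 mm² (U = 1.0, A_e = A_n). φR_n = 0.75 × 450 × 654 = 220.7 kN.
Tension yield (gross): A_g = 129×6 = 774 mm². φR_n = 0.90 × 350 × 774 = 243.8 kN.
Governing: min(280.5, 376.7, 249.1, 220.7, 243.8) = 220.7 kN → net-section rupture.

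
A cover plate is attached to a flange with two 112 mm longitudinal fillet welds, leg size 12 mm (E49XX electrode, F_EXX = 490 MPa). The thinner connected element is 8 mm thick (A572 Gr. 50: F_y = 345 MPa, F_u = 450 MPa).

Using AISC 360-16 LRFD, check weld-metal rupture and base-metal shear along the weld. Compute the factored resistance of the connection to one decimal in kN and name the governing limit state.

362.9 kN (base-metal shear governs)

Weld metal: throat = 0.707×12 = 8.484 mm, L = 2×112 = 224 mm. φR_n = 0.75 × 0.6 × 490 × 8.484 × 224 = 419.0 kN.
Base metal shear (8 mm plate): yield φR_n = 1.0×0.6×345×8×224 = 370.9 kN; rupture φR_n = 0.75×0.6×450×8×224 = 362.9 kN; take 362.9 kN (rupture).
Governing: min(419.0, 362.9) = 362.9 kN → base-metal shear.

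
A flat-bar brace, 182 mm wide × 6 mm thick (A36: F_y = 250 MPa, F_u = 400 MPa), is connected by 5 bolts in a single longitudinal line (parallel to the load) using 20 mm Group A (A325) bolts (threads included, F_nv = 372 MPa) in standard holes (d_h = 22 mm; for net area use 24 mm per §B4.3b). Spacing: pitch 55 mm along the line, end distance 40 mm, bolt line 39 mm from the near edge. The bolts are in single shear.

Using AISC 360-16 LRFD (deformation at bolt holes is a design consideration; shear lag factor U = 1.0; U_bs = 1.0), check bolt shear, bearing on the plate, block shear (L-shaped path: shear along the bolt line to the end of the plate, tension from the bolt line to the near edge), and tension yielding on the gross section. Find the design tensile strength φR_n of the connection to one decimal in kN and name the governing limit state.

Bolt shear: A_b = π(20)²/4 = 314.16 mm². φR_n = 0.75 × 372 × 314.16 × 5 × 1 = 438.3 kN.
Bearing (6 mm plate, F_u = 400 MPa): end bolts L_c = 40 − 22/2 = 29, R_n = min(1.2×29×6×400, 2.4×20×6×400) = 83.52 kN/bolt; interior L_c = 55 − 22 = 33, R_n = 95.04 kN/bolt. φR_n = 0.75 × (1×83.52 + 4×95.04) = 347.8 kN.
Block shear: shear path 1×[40+4×55] = 1×260 mm, A_gv = 1560, A_nv = 1×(260 − 4.5×24)×6 = 912 mm²; tension to near edge: (39 − 0.5×24)×6 = 162 mm². R_n = min(0.6×400×912, 0.6×250×1560) + 1.0×400×162 = min(218.88, 234) + 64.8 = 283.68 kN. φR_n = 0.75 × 283.68 = 212.8 kN.
Tension yield (gross): A_g = 182×6 = 1092 mm². φR_n = 0.90 × 250 × 1092 = 245.7 kN.
Governing: min(438.3, 347.8, 212.8, 245.7) = 212.8 kN → block shear.

212.8 kN (block shear governs)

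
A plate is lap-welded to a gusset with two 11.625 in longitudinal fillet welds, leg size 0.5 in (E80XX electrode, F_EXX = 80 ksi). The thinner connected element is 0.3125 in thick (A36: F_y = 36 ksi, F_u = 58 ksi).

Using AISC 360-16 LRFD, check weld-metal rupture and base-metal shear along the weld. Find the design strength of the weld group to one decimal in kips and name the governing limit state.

156.9 kips (base-metal shear governs)

Weld metal: throat = 0.707×0.5 = 0.3535 in, L = 2×11.625 = 23.25 in. φR_n = 0.75 × 0.6 × 80 × 0.3535 × 23.25 = 295.9 kips.
Base metal shear (0.3125 in plate): yield φR_n = 1.0×0.6×36×0.3125×23.25 = 156.9 kips; rupture φR_n = 0.75×0.6×58×0.3125×23.25 = 189.6 kips; take 156.9 kips (yield).
Governing: min(295.9, 156.9) = 156.9 kips → base-metal shear.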